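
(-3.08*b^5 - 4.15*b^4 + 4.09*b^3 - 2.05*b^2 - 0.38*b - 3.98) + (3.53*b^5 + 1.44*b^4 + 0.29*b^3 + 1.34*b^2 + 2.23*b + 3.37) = 0.45*b^5 - 2.71*b^4 + 4.38*b^3 - 0.71*b^2 + 1.85*b - 0.61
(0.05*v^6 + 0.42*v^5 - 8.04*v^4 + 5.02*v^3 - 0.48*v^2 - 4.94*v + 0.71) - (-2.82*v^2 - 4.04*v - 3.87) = 0.05*v^6 + 0.42*v^5 - 8.04*v^4 + 5.02*v^3 + 2.34*v^2 - 0.9*v + 4.58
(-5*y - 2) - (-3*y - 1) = -2*y - 1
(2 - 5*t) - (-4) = 6 - 5*t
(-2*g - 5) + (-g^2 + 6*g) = -g^2 + 4*g - 5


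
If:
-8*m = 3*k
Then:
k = -8*m/3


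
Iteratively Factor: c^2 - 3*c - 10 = (c + 2)*(c - 5)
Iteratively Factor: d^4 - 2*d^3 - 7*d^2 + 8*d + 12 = (d - 3)*(d^3 + d^2 - 4*d - 4) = (d - 3)*(d + 2)*(d^2 - d - 2) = (d - 3)*(d - 2)*(d + 2)*(d + 1)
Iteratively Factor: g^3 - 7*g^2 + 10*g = (g)*(g^2 - 7*g + 10) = g*(g - 5)*(g - 2)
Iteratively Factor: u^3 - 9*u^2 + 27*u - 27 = (u - 3)*(u^2 - 6*u + 9) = (u - 3)^2*(u - 3)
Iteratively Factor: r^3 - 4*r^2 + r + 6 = (r - 3)*(r^2 - r - 2) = (r - 3)*(r - 2)*(r + 1)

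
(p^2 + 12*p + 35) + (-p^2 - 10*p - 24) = 2*p + 11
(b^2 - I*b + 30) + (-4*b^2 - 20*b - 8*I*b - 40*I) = -3*b^2 - 20*b - 9*I*b + 30 - 40*I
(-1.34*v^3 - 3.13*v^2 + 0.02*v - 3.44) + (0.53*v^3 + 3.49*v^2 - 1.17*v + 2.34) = -0.81*v^3 + 0.36*v^2 - 1.15*v - 1.1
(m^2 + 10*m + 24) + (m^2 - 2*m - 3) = 2*m^2 + 8*m + 21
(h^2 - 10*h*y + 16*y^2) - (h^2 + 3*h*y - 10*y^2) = -13*h*y + 26*y^2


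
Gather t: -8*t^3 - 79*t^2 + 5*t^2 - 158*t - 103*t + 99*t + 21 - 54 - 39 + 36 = -8*t^3 - 74*t^2 - 162*t - 36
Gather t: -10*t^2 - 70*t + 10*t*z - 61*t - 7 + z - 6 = -10*t^2 + t*(10*z - 131) + z - 13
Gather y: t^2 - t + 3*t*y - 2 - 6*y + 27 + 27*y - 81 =t^2 - t + y*(3*t + 21) - 56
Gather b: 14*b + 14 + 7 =14*b + 21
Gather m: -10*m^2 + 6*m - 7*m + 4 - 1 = -10*m^2 - m + 3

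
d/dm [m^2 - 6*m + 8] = 2*m - 6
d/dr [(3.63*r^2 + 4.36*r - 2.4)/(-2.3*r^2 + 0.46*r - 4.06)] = (11.6978*r^2 - 40.5156*r - 16.5976)/(5.29*r^4 - 2.116*r^3 + 18.8876*r^2 - 3.7352*r + 16.4836)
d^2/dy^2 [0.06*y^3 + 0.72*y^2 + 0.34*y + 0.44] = 0.36*y + 1.44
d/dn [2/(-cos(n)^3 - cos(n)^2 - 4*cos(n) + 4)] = 2*(3*sin(n)^2 - 2*cos(n) - 7)*sin(n)/(cos(n)^3 + cos(n)^2 + 4*cos(n) - 4)^2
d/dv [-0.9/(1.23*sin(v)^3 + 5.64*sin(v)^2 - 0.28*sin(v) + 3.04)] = (3.321*sin(v)^2 + 10.152*sin(v) - 0.252)*cos(v)/(1.23*sin(v)^3 + 5.64*sin(v)^2 - 0.28*sin(v) + 3.04)^2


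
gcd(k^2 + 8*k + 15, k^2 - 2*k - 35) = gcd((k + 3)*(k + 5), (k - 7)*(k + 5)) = k + 5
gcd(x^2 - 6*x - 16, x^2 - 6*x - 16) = x^2 - 6*x - 16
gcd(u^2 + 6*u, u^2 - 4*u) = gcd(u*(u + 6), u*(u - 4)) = u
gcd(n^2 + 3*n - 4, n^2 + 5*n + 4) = n + 4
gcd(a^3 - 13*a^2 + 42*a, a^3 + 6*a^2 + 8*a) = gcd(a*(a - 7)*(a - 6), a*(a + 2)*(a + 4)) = a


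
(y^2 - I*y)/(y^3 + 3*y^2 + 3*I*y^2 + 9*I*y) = (y - I)/(y^2 + 3*y*(1 + I) + 9*I)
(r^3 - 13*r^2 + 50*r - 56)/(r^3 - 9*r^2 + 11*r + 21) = (r^2 - 6*r + 8)/(r^2 - 2*r - 3)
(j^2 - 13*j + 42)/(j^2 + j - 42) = (j - 7)/(j + 7)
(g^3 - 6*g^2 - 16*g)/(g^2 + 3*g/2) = 2*(g^2 - 6*g - 16)/(2*g + 3)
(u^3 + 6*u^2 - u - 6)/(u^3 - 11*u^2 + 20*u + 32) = (u^2 + 5*u - 6)/(u^2 - 12*u + 32)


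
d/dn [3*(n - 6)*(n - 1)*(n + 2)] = 9*n^2 - 30*n - 24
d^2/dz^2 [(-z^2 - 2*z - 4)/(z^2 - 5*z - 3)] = 14*(-z^3 - 3*z^2 + 6*z - 13)/(z^6 - 15*z^5 + 66*z^4 - 35*z^3 - 198*z^2 - 135*z - 27)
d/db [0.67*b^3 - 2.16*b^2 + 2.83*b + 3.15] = 2.01*b^2 - 4.32*b + 2.83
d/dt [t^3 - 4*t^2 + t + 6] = 3*t^2 - 8*t + 1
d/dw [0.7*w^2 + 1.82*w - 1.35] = 1.4*w + 1.82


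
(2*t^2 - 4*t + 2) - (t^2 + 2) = t^2 - 4*t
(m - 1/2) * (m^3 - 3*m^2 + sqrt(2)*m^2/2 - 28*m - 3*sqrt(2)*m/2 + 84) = m^4 - 7*m^3/2 + sqrt(2)*m^3/2 - 53*m^2/2 - 7*sqrt(2)*m^2/4 + 3*sqrt(2)*m/4 + 98*m - 42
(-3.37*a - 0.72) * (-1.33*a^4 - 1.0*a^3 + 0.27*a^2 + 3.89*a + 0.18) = 4.4821*a^5 + 4.3276*a^4 - 0.1899*a^3 - 13.3037*a^2 - 3.4074*a - 0.1296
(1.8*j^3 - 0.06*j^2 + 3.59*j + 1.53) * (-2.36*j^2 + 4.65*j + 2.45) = -4.248*j^5 + 8.5116*j^4 - 4.3414*j^3 + 12.9357*j^2 + 15.91*j + 3.7485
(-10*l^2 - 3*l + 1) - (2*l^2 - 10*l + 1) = -12*l^2 + 7*l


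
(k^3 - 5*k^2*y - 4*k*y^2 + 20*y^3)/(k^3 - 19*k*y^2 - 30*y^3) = (k - 2*y)/(k + 3*y)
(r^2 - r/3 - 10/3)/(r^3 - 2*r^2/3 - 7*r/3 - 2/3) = (3*r + 5)/(3*r^2 + 4*r + 1)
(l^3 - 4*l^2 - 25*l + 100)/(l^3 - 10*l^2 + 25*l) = (l^2 + l - 20)/(l*(l - 5))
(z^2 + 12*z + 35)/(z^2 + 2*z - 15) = (z + 7)/(z - 3)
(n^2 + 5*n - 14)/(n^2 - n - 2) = (n + 7)/(n + 1)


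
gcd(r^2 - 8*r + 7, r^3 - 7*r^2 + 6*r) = r - 1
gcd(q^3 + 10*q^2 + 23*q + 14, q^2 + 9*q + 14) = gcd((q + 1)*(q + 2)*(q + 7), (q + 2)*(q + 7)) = q^2 + 9*q + 14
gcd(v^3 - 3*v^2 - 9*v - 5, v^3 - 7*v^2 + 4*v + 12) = v + 1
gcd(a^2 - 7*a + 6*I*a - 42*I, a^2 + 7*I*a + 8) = 1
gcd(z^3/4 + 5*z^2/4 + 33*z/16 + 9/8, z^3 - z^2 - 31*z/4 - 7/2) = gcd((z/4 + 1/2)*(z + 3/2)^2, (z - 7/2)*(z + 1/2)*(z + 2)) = z + 2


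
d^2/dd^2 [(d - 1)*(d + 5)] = 2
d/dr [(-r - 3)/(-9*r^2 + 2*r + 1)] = (-9*r^2 - 54*r + 5)/(81*r^4 - 36*r^3 - 14*r^2 + 4*r + 1)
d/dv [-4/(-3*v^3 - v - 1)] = 4*(-9*v^2 - 1)/(3*v^3 + v + 1)^2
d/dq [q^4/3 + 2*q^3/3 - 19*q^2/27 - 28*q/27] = 4*q^3/3 + 2*q^2 - 38*q/27 - 28/27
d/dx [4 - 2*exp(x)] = -2*exp(x)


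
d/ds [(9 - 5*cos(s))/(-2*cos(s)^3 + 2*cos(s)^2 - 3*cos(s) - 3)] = 8*(10*cos(s)^3 - 32*cos(s)^2 + 18*cos(s) - 21)*sin(s)/(4*sin(s)^2 + 9*cos(s) + cos(3*s) + 2)^2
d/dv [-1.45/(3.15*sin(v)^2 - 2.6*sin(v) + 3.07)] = (9.135*sin(v) - 3.77)*cos(v)/(3.15*sin(v)^2 - 2.6*sin(v) + 3.07)^2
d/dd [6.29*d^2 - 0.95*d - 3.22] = 12.58*d - 0.95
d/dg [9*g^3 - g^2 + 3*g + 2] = 27*g^2 - 2*g + 3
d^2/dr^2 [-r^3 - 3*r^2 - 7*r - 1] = -6*r - 6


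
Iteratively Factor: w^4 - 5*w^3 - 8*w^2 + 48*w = (w - 4)*(w^3 - w^2 - 12*w) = (w - 4)^2*(w^2 + 3*w) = w*(w - 4)^2*(w + 3)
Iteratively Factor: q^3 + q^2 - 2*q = (q - 1)*(q^2 + 2*q) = q*(q - 1)*(q + 2)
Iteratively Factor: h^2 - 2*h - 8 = (h - 4)*(h + 2)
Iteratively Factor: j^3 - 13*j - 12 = (j - 4)*(j^2 + 4*j + 3) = (j - 4)*(j + 3)*(j + 1)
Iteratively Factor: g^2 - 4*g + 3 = (g - 3)*(g - 1)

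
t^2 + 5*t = t*(t + 5)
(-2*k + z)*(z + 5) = -2*k*z - 10*k + z^2 + 5*z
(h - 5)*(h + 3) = h^2 - 2*h - 15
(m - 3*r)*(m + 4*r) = m^2 + m*r - 12*r^2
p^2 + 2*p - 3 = (p - 1)*(p + 3)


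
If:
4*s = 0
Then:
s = 0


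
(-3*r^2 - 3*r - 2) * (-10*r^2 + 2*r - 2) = 30*r^4 + 24*r^3 + 20*r^2 + 2*r + 4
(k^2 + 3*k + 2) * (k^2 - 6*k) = k^4 - 3*k^3 - 16*k^2 - 12*k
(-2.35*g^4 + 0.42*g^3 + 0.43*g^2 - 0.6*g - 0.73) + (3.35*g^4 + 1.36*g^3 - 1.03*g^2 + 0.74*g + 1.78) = 1.0*g^4 + 1.78*g^3 - 0.6*g^2 + 0.14*g + 1.05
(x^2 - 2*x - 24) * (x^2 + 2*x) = x^4 - 28*x^2 - 48*x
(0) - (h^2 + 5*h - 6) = -h^2 - 5*h + 6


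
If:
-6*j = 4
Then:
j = -2/3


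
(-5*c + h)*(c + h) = -5*c^2 - 4*c*h + h^2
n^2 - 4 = (n - 2)*(n + 2)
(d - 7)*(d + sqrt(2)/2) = d^2 - 7*d + sqrt(2)*d/2 - 7*sqrt(2)/2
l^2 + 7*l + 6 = (l + 1)*(l + 6)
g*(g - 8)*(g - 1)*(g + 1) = g^4 - 8*g^3 - g^2 + 8*g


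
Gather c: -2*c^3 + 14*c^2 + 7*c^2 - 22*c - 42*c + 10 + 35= -2*c^3 + 21*c^2 - 64*c + 45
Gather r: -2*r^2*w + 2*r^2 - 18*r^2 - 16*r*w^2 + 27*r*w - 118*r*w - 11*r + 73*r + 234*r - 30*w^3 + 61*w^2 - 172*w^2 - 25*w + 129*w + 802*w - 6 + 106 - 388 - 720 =r^2*(-2*w - 16) + r*(-16*w^2 - 91*w + 296) - 30*w^3 - 111*w^2 + 906*w - 1008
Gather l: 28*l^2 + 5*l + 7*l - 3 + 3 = 28*l^2 + 12*l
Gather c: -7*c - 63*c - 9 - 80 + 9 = -70*c - 80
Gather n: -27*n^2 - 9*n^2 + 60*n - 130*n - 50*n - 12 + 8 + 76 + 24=-36*n^2 - 120*n + 96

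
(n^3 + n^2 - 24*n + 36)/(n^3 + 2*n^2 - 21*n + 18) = (n - 2)/(n - 1)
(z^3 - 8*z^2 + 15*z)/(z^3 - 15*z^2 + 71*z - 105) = z/(z - 7)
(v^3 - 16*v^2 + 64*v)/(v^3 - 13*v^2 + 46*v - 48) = v*(v - 8)/(v^2 - 5*v + 6)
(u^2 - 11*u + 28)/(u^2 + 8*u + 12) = (u^2 - 11*u + 28)/(u^2 + 8*u + 12)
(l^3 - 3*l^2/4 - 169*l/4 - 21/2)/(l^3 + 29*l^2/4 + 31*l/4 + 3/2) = (l - 7)/(l + 1)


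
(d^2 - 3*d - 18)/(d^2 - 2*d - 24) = (d + 3)/(d + 4)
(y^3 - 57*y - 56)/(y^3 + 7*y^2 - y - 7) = (y - 8)/(y - 1)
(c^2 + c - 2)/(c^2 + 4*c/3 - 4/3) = 3*(c - 1)/(3*c - 2)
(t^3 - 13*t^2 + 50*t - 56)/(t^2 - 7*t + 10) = (t^2 - 11*t + 28)/(t - 5)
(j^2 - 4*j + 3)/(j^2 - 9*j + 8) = (j - 3)/(j - 8)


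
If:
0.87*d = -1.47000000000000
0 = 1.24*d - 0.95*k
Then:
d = -1.69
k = -2.21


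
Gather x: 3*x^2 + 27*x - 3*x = 3*x^2 + 24*x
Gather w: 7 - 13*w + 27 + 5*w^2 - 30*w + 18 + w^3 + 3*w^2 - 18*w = w^3 + 8*w^2 - 61*w + 52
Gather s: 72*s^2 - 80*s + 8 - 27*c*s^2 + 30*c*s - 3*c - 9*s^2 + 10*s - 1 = -3*c + s^2*(63 - 27*c) + s*(30*c - 70) + 7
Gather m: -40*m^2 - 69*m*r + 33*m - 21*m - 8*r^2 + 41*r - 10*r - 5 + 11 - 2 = -40*m^2 + m*(12 - 69*r) - 8*r^2 + 31*r + 4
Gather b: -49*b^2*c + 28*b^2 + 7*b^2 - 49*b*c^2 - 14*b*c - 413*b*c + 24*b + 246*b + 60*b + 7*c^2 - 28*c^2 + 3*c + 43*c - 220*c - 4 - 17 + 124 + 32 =b^2*(35 - 49*c) + b*(-49*c^2 - 427*c + 330) - 21*c^2 - 174*c + 135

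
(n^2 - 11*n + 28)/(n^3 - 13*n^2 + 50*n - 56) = 1/(n - 2)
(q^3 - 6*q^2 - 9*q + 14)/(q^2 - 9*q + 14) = (q^2 + q - 2)/(q - 2)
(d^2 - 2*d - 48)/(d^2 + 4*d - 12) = (d - 8)/(d - 2)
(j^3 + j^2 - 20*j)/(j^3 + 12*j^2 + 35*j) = (j - 4)/(j + 7)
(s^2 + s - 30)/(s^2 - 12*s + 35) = (s + 6)/(s - 7)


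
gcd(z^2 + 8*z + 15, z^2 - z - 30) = z + 5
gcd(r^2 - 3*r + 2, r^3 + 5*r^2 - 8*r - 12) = r - 2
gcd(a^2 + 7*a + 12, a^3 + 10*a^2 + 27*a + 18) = a + 3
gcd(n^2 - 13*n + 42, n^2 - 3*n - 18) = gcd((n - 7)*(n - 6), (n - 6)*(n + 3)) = n - 6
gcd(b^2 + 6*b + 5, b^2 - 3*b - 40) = b + 5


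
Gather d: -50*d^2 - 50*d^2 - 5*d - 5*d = -100*d^2 - 10*d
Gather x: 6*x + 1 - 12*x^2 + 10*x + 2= -12*x^2 + 16*x + 3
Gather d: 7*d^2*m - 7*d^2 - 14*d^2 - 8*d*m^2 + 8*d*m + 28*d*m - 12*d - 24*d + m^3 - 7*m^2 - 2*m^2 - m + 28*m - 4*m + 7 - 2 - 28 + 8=d^2*(7*m - 21) + d*(-8*m^2 + 36*m - 36) + m^3 - 9*m^2 + 23*m - 15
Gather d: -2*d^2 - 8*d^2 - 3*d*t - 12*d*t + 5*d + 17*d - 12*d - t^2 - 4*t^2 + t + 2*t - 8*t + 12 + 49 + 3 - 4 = -10*d^2 + d*(10 - 15*t) - 5*t^2 - 5*t + 60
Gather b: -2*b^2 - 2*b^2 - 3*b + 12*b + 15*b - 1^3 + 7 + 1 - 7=-4*b^2 + 24*b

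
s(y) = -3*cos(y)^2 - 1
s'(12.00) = -2.72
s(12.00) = -3.14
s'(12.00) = -2.72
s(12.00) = -3.14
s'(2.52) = -2.84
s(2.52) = -2.98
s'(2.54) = -2.80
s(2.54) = -3.04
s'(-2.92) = 1.29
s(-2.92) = -3.86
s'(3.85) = 2.96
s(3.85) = -2.73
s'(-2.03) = 2.38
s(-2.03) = -1.59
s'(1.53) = 0.24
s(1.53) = -1.00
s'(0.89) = 2.93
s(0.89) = -2.19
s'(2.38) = -3.00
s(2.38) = -2.57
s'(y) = 6*sin(y)*cos(y)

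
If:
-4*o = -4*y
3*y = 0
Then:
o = 0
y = 0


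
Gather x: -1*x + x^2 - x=x^2 - 2*x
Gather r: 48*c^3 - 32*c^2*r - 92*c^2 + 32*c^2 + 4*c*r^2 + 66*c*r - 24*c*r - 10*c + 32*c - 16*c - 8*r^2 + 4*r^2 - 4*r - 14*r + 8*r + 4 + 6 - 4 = 48*c^3 - 60*c^2 + 6*c + r^2*(4*c - 4) + r*(-32*c^2 + 42*c - 10) + 6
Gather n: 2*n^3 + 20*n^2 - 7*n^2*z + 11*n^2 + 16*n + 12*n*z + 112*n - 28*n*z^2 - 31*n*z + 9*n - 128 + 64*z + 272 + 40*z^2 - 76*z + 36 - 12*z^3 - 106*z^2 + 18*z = 2*n^3 + n^2*(31 - 7*z) + n*(-28*z^2 - 19*z + 137) - 12*z^3 - 66*z^2 + 6*z + 180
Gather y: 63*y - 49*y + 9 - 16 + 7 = 14*y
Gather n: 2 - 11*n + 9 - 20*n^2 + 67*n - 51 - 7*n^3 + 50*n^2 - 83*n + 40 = -7*n^3 + 30*n^2 - 27*n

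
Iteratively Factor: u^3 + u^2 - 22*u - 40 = (u + 2)*(u^2 - u - 20) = (u + 2)*(u + 4)*(u - 5)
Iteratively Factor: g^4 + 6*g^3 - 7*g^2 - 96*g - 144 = (g + 3)*(g^3 + 3*g^2 - 16*g - 48) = (g - 4)*(g + 3)*(g^2 + 7*g + 12) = (g - 4)*(g + 3)*(g + 4)*(g + 3)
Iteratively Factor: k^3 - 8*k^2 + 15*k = (k)*(k^2 - 8*k + 15) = k*(k - 3)*(k - 5)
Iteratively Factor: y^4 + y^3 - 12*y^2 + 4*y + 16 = (y + 1)*(y^3 - 12*y + 16) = (y + 1)*(y + 4)*(y^2 - 4*y + 4) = (y - 2)*(y + 1)*(y + 4)*(y - 2)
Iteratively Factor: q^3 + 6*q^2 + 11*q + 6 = (q + 3)*(q^2 + 3*q + 2) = (q + 1)*(q + 3)*(q + 2)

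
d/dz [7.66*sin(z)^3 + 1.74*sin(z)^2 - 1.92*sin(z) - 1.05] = (22.98*sin(z)^2 + 3.48*sin(z) - 1.92)*cos(z)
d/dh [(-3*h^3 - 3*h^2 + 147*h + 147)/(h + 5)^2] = 3*(-h^3 - 15*h^2 - 59*h + 147)/(h^3 + 15*h^2 + 75*h + 125)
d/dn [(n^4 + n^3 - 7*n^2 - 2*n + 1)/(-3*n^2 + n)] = (-6*n^5 + 2*n^3 - 13*n^2 + 6*n - 1)/(n^2*(9*n^2 - 6*n + 1))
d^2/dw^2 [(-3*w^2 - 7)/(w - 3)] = -68/(w^3 - 9*w^2 + 27*w - 27)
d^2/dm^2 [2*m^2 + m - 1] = 4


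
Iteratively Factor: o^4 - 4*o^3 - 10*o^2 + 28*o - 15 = (o - 5)*(o^3 + o^2 - 5*o + 3) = (o - 5)*(o - 1)*(o^2 + 2*o - 3) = (o - 5)*(o - 1)*(o + 3)*(o - 1)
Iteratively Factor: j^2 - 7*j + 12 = (j - 4)*(j - 3)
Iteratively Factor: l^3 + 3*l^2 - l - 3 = (l + 1)*(l^2 + 2*l - 3) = (l - 1)*(l + 1)*(l + 3)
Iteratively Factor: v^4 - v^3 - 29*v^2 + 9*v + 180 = (v - 3)*(v^3 + 2*v^2 - 23*v - 60) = (v - 3)*(v + 3)*(v^2 - v - 20) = (v - 5)*(v - 3)*(v + 3)*(v + 4)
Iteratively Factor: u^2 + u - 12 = (u + 4)*(u - 3)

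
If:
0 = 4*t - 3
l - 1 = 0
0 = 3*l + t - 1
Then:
No Solution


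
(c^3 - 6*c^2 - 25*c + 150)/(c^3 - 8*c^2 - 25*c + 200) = (c - 6)/(c - 8)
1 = 1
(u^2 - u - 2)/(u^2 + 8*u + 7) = (u - 2)/(u + 7)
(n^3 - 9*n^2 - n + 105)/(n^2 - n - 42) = (n^2 - 2*n - 15)/(n + 6)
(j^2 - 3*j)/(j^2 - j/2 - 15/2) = 2*j/(2*j + 5)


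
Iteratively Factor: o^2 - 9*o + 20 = (o - 5)*(o - 4)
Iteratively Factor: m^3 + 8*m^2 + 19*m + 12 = (m + 3)*(m^2 + 5*m + 4) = (m + 1)*(m + 3)*(m + 4)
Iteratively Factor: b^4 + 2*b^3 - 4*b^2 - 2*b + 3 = (b + 1)*(b^3 + b^2 - 5*b + 3) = (b - 1)*(b + 1)*(b^2 + 2*b - 3) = (b - 1)*(b + 1)*(b + 3)*(b - 1)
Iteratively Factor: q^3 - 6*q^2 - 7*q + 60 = (q - 4)*(q^2 - 2*q - 15) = (q - 4)*(q + 3)*(q - 5)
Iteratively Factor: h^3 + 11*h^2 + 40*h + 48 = (h + 4)*(h^2 + 7*h + 12) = (h + 3)*(h + 4)*(h + 4)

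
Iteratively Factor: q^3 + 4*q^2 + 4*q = (q)*(q^2 + 4*q + 4) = q*(q + 2)*(q + 2)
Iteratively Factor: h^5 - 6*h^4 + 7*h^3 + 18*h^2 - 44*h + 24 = (h - 2)*(h^4 - 4*h^3 - h^2 + 16*h - 12) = (h - 2)*(h - 1)*(h^3 - 3*h^2 - 4*h + 12) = (h - 2)^2*(h - 1)*(h^2 - h - 6) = (h - 2)^2*(h - 1)*(h + 2)*(h - 3)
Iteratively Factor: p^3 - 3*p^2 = (p)*(p^2 - 3*p) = p^2*(p - 3)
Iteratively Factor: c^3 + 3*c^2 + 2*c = (c + 1)*(c^2 + 2*c) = c*(c + 1)*(c + 2)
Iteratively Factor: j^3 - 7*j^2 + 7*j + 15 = (j - 3)*(j^2 - 4*j - 5) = (j - 5)*(j - 3)*(j + 1)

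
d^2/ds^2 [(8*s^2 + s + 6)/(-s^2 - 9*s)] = 2*(71*s^3 - 18*s^2 - 162*s - 486)/(s^3*(s^3 + 27*s^2 + 243*s + 729))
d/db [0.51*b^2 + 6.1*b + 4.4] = 1.02*b + 6.1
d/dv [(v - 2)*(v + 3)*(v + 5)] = 3*v^2 + 12*v - 1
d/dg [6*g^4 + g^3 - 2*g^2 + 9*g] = 24*g^3 + 3*g^2 - 4*g + 9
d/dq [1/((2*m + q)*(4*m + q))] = 2*(-3*m - q)/(64*m^4 + 96*m^3*q + 52*m^2*q^2 + 12*m*q^3 + q^4)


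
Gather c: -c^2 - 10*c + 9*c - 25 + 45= -c^2 - c + 20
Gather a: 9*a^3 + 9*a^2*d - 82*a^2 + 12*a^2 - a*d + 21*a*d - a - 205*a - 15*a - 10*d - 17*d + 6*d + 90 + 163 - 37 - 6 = 9*a^3 + a^2*(9*d - 70) + a*(20*d - 221) - 21*d + 210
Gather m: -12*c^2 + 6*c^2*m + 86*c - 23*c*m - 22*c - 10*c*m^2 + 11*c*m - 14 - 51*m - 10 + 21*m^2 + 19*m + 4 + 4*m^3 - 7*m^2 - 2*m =-12*c^2 + 64*c + 4*m^3 + m^2*(14 - 10*c) + m*(6*c^2 - 12*c - 34) - 20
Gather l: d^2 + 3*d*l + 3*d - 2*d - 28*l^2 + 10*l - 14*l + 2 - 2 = d^2 + d - 28*l^2 + l*(3*d - 4)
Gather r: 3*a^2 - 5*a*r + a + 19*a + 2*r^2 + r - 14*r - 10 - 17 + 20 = 3*a^2 + 20*a + 2*r^2 + r*(-5*a - 13) - 7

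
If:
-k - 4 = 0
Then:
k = -4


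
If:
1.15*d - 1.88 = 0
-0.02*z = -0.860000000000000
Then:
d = 1.63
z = 43.00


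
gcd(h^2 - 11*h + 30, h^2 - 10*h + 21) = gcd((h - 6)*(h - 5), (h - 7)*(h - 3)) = 1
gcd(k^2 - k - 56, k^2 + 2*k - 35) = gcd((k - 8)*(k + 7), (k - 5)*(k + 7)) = k + 7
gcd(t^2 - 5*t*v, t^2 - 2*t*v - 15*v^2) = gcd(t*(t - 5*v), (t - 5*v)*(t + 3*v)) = t - 5*v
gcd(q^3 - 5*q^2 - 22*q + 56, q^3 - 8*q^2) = 1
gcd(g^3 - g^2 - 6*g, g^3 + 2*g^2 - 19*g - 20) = 1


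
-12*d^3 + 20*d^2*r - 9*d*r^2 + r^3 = (-6*d + r)*(-2*d + r)*(-d + r)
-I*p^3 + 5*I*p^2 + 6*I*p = p*(p - 6)*(-I*p - I)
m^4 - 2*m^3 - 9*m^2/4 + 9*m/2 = m*(m - 2)*(m - 3/2)*(m + 3/2)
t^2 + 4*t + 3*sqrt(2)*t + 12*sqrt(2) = (t + 4)*(t + 3*sqrt(2))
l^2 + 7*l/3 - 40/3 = (l - 8/3)*(l + 5)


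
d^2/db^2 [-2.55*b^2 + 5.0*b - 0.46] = -5.10000000000000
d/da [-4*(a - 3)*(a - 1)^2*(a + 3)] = -16*a^3 + 24*a^2 + 64*a - 72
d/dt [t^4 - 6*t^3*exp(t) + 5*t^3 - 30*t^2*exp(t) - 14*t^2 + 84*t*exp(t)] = -6*t^3*exp(t) + 4*t^3 - 48*t^2*exp(t) + 15*t^2 + 24*t*exp(t) - 28*t + 84*exp(t)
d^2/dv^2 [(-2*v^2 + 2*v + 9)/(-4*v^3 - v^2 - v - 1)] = 2*(32*v^6 - 96*v^5 - 912*v^4 - 340*v^3 - 93*v^2 + 87*v + 4)/(64*v^9 + 48*v^8 + 60*v^7 + 73*v^6 + 39*v^5 + 30*v^4 + 19*v^3 + 6*v^2 + 3*v + 1)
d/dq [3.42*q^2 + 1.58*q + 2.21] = 6.84*q + 1.58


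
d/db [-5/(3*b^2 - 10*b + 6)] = 10*(3*b - 5)/(3*b^2 - 10*b + 6)^2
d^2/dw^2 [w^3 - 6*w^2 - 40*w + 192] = 6*w - 12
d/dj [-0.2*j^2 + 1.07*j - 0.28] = 1.07 - 0.4*j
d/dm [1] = 0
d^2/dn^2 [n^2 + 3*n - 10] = 2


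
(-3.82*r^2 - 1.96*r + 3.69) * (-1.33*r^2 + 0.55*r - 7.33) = 5.0806*r^4 + 0.5058*r^3 + 22.0149*r^2 + 16.3963*r - 27.0477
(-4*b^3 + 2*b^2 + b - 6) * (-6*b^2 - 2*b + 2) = 24*b^5 - 4*b^4 - 18*b^3 + 38*b^2 + 14*b - 12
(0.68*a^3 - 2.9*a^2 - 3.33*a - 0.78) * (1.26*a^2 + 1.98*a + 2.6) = 0.8568*a^5 - 2.3076*a^4 - 8.1698*a^3 - 15.1162*a^2 - 10.2024*a - 2.028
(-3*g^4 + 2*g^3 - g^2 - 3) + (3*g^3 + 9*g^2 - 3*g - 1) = -3*g^4 + 5*g^3 + 8*g^2 - 3*g - 4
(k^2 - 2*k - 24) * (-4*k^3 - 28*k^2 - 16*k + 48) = -4*k^5 - 20*k^4 + 136*k^3 + 752*k^2 + 288*k - 1152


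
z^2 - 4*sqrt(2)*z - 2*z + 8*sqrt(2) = (z - 2)*(z - 4*sqrt(2))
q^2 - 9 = (q - 3)*(q + 3)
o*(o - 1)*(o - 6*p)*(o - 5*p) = o^4 - 11*o^3*p - o^3 + 30*o^2*p^2 + 11*o^2*p - 30*o*p^2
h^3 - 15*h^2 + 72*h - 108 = (h - 6)^2*(h - 3)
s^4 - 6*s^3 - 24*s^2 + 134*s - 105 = (s - 7)*(s - 3)*(s - 1)*(s + 5)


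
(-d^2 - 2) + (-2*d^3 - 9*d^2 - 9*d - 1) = -2*d^3 - 10*d^2 - 9*d - 3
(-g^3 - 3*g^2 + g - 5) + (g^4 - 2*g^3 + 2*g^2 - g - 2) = g^4 - 3*g^3 - g^2 - 7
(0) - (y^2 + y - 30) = -y^2 - y + 30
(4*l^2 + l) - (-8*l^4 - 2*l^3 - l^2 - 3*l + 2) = 8*l^4 + 2*l^3 + 5*l^2 + 4*l - 2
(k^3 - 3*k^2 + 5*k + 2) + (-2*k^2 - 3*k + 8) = k^3 - 5*k^2 + 2*k + 10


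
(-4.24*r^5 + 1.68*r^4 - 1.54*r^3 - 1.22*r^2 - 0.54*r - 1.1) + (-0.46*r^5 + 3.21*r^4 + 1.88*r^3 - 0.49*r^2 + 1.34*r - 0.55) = -4.7*r^5 + 4.89*r^4 + 0.34*r^3 - 1.71*r^2 + 0.8*r - 1.65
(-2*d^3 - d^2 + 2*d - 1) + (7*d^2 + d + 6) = -2*d^3 + 6*d^2 + 3*d + 5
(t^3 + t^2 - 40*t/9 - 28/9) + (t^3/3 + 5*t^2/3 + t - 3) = 4*t^3/3 + 8*t^2/3 - 31*t/9 - 55/9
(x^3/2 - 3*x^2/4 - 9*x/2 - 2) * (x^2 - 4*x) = x^5/2 - 11*x^4/4 - 3*x^3/2 + 16*x^2 + 8*x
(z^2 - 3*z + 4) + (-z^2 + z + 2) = 6 - 2*z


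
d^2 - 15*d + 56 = (d - 8)*(d - 7)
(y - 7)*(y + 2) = y^2 - 5*y - 14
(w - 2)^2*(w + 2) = w^3 - 2*w^2 - 4*w + 8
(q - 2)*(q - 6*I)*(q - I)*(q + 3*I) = q^4 - 2*q^3 - 4*I*q^3 + 15*q^2 + 8*I*q^2 - 30*q - 18*I*q + 36*I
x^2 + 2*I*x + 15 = (x - 3*I)*(x + 5*I)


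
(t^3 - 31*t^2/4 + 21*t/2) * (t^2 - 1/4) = t^5 - 31*t^4/4 + 41*t^3/4 + 31*t^2/16 - 21*t/8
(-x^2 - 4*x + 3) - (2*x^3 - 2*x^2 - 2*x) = -2*x^3 + x^2 - 2*x + 3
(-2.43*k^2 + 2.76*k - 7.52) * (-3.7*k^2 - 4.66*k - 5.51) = 8.991*k^4 + 1.1118*k^3 + 28.3517*k^2 + 19.8356*k + 41.4352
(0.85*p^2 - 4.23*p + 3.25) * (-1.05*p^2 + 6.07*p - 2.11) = -0.8925*p^4 + 9.601*p^3 - 30.8821*p^2 + 28.6528*p - 6.8575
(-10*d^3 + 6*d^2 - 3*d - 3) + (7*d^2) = -10*d^3 + 13*d^2 - 3*d - 3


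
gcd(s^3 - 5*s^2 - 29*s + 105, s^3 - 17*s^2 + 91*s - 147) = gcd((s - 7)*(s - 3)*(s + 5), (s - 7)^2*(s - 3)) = s^2 - 10*s + 21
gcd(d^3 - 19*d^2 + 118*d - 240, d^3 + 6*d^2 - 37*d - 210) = d - 6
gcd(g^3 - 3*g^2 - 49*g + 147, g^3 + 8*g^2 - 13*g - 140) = g + 7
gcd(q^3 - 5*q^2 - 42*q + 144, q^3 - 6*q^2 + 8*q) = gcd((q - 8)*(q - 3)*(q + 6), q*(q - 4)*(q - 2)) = 1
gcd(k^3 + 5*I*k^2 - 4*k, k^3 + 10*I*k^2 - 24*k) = k^2 + 4*I*k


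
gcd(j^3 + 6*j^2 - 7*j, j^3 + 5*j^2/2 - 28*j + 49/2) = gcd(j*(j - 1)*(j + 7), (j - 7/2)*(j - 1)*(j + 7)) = j^2 + 6*j - 7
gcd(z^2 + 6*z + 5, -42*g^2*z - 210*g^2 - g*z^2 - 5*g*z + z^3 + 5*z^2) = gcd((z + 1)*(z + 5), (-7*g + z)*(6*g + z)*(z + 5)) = z + 5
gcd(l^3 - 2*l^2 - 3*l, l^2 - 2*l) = l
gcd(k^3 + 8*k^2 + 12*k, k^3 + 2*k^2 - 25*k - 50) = k + 2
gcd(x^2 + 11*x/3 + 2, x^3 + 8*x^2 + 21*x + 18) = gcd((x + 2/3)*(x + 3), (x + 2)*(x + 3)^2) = x + 3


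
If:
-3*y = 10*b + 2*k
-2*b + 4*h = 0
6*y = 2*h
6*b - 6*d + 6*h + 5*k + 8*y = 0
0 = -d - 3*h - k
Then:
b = 0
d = 0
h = 0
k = 0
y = 0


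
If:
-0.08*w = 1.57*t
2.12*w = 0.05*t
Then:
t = 0.00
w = 0.00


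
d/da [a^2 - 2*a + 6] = 2*a - 2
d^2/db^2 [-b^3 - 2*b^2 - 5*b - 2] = -6*b - 4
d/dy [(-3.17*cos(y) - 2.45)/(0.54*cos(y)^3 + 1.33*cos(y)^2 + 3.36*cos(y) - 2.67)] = -(3.4236*cos(y)^3 + 8.1851*cos(y)^2 + 6.517*cos(y) + 16.6959)*sin(y)/(0.54*cos(y)^3 + 1.33*cos(y)^2 + 3.36*cos(y) - 2.67)^2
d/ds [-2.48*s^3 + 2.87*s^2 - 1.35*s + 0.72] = -7.44*s^2 + 5.74*s - 1.35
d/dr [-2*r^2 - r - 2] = -4*r - 1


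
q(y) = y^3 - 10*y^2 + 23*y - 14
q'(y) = 3*y^2 - 20*y + 23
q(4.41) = -21.28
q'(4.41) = -6.86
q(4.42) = -21.35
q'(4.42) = -6.79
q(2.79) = -5.95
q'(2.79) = -9.45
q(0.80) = -1.49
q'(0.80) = 8.92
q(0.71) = -2.35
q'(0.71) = 10.31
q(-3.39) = -245.85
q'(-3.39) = 125.28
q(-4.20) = -361.09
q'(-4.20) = 159.92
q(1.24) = 1.05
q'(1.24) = 2.81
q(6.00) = -20.00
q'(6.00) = 11.00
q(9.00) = 112.00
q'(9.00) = 86.00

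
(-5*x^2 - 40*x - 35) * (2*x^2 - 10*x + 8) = -10*x^4 - 30*x^3 + 290*x^2 + 30*x - 280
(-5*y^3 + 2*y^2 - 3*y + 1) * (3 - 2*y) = 10*y^4 - 19*y^3 + 12*y^2 - 11*y + 3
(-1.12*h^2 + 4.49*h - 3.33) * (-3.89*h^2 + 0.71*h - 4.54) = 4.3568*h^4 - 18.2613*h^3 + 21.2264*h^2 - 22.7489*h + 15.1182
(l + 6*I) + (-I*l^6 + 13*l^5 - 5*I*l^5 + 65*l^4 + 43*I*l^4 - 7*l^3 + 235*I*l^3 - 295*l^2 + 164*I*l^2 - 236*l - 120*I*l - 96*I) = -I*l^6 + 13*l^5 - 5*I*l^5 + 65*l^4 + 43*I*l^4 - 7*l^3 + 235*I*l^3 - 295*l^2 + 164*I*l^2 - 235*l - 120*I*l - 90*I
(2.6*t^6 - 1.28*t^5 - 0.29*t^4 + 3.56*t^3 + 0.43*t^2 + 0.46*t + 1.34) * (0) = 0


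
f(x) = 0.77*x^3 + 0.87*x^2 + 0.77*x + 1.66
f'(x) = 2.31*x^2 + 1.74*x + 0.77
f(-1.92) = -2.06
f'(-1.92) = 5.94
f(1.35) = 6.18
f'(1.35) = 7.33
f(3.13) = 36.20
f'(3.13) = 28.85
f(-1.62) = -0.58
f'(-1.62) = 4.01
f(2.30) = 17.40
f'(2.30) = 16.99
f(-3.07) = -14.78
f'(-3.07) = 17.20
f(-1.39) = 0.20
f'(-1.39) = 2.81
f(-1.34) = 0.34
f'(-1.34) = 2.59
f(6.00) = 203.92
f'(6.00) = 94.37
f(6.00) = 203.92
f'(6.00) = 94.37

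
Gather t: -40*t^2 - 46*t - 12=-40*t^2 - 46*t - 12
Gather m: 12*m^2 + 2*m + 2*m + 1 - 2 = 12*m^2 + 4*m - 1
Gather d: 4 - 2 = 2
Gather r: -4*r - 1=-4*r - 1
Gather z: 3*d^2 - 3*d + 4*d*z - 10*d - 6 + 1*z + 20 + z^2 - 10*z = 3*d^2 - 13*d + z^2 + z*(4*d - 9) + 14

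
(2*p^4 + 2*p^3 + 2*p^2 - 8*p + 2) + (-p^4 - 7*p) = p^4 + 2*p^3 + 2*p^2 - 15*p + 2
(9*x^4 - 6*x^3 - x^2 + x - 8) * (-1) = -9*x^4 + 6*x^3 + x^2 - x + 8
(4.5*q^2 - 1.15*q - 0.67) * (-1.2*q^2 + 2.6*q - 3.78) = -5.4*q^4 + 13.08*q^3 - 19.196*q^2 + 2.605*q + 2.5326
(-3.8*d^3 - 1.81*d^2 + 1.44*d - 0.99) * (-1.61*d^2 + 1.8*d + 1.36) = 6.118*d^5 - 3.9259*d^4 - 10.7444*d^3 + 1.7243*d^2 + 0.1764*d - 1.3464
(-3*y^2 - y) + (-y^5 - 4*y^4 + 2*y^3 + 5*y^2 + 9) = -y^5 - 4*y^4 + 2*y^3 + 2*y^2 - y + 9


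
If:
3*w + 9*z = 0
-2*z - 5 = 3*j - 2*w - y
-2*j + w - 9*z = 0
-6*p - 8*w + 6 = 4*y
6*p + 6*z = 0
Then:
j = -6/5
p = -1/5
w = -3/5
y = 3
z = 1/5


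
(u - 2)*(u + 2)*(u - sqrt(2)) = u^3 - sqrt(2)*u^2 - 4*u + 4*sqrt(2)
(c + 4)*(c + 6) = c^2 + 10*c + 24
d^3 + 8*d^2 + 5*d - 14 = (d - 1)*(d + 2)*(d + 7)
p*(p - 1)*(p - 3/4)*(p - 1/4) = p^4 - 2*p^3 + 19*p^2/16 - 3*p/16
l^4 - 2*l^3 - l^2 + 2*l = l*(l - 2)*(l - 1)*(l + 1)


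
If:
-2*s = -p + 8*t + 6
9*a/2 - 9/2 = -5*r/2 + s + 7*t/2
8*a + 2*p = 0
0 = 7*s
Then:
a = -2*t - 3/2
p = 8*t + 6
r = 5*t + 9/2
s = 0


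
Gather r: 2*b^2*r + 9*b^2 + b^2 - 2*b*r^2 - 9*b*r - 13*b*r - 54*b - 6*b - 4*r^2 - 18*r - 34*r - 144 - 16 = 10*b^2 - 60*b + r^2*(-2*b - 4) + r*(2*b^2 - 22*b - 52) - 160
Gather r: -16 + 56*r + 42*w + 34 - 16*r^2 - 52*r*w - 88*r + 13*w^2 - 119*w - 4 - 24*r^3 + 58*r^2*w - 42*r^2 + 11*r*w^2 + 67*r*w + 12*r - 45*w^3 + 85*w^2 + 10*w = -24*r^3 + r^2*(58*w - 58) + r*(11*w^2 + 15*w - 20) - 45*w^3 + 98*w^2 - 67*w + 14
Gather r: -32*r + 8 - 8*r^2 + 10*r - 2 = -8*r^2 - 22*r + 6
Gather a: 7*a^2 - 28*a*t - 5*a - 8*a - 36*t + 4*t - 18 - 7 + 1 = 7*a^2 + a*(-28*t - 13) - 32*t - 24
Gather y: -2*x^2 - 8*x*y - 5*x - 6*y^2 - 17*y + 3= -2*x^2 - 5*x - 6*y^2 + y*(-8*x - 17) + 3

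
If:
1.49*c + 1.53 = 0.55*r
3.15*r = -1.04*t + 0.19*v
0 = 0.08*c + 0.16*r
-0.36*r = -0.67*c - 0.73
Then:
No Solution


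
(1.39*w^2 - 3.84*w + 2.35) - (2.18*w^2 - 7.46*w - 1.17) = -0.79*w^2 + 3.62*w + 3.52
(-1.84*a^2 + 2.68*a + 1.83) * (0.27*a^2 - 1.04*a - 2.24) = -0.4968*a^4 + 2.6372*a^3 + 1.8285*a^2 - 7.9064*a - 4.0992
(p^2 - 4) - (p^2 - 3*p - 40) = 3*p + 36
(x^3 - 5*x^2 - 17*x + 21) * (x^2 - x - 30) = x^5 - 6*x^4 - 42*x^3 + 188*x^2 + 489*x - 630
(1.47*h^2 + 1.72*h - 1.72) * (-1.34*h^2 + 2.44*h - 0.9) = -1.9698*h^4 + 1.282*h^3 + 5.1786*h^2 - 5.7448*h + 1.548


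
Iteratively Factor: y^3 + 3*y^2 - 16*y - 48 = (y + 4)*(y^2 - y - 12) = (y + 3)*(y + 4)*(y - 4)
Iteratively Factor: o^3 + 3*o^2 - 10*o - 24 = (o + 2)*(o^2 + o - 12) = (o - 3)*(o + 2)*(o + 4)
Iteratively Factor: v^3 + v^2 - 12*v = (v - 3)*(v^2 + 4*v) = (v - 3)*(v + 4)*(v)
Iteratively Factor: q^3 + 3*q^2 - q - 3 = (q - 1)*(q^2 + 4*q + 3) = (q - 1)*(q + 1)*(q + 3)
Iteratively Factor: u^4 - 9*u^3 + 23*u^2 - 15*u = (u)*(u^3 - 9*u^2 + 23*u - 15) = u*(u - 3)*(u^2 - 6*u + 5) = u*(u - 3)*(u - 1)*(u - 5)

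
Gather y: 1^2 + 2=3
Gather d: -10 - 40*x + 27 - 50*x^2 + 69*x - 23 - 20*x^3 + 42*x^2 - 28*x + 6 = -20*x^3 - 8*x^2 + x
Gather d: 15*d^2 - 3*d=15*d^2 - 3*d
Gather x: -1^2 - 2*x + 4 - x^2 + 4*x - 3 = -x^2 + 2*x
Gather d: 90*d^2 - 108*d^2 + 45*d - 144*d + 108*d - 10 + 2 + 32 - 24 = -18*d^2 + 9*d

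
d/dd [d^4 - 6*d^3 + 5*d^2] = 2*d*(2*d^2 - 9*d + 5)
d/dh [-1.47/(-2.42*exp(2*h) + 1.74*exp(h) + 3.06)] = (2.5578 - 7.1148*exp(h))*exp(h)/(-2.42*exp(2*h) + 1.74*exp(h) + 3.06)^2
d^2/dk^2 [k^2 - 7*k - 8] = 2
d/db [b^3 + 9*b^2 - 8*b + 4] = 3*b^2 + 18*b - 8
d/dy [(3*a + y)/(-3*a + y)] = -6*a/(3*a - y)^2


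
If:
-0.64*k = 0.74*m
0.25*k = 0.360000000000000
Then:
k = 1.44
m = -1.25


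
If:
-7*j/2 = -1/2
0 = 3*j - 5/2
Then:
No Solution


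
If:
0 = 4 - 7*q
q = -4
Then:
No Solution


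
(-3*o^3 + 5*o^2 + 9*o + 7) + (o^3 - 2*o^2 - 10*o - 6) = -2*o^3 + 3*o^2 - o + 1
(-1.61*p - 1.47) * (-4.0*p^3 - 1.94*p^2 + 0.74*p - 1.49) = 6.44*p^4 + 9.0034*p^3 + 1.6604*p^2 + 1.3111*p + 2.1903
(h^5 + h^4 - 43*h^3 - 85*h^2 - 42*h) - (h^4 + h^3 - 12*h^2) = h^5 - 44*h^3 - 73*h^2 - 42*h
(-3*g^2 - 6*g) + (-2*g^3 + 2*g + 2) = -2*g^3 - 3*g^2 - 4*g + 2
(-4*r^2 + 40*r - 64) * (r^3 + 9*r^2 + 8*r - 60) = -4*r^5 + 4*r^4 + 264*r^3 - 16*r^2 - 2912*r + 3840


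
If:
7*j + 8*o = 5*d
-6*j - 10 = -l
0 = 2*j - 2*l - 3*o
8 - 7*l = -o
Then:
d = -1601/340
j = -103/68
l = 31/34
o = -55/34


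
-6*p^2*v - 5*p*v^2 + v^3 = v*(-6*p + v)*(p + v)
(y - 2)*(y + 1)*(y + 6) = y^3 + 5*y^2 - 8*y - 12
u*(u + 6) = u^2 + 6*u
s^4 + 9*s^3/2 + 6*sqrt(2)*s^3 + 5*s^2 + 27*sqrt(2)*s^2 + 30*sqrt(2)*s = s*(s + 2)*(s + 5/2)*(s + 6*sqrt(2))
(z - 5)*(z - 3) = z^2 - 8*z + 15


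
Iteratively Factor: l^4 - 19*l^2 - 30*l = (l + 3)*(l^3 - 3*l^2 - 10*l) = (l - 5)*(l + 3)*(l^2 + 2*l) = (l - 5)*(l + 2)*(l + 3)*(l)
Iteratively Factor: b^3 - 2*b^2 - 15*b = (b + 3)*(b^2 - 5*b) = b*(b + 3)*(b - 5)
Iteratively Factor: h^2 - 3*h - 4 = (h - 4)*(h + 1)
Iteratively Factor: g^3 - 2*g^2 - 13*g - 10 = (g + 2)*(g^2 - 4*g - 5) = (g - 5)*(g + 2)*(g + 1)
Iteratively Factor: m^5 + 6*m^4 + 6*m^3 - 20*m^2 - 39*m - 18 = (m + 3)*(m^4 + 3*m^3 - 3*m^2 - 11*m - 6) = (m + 3)^2*(m^3 - 3*m - 2) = (m + 1)*(m + 3)^2*(m^2 - m - 2) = (m - 2)*(m + 1)*(m + 3)^2*(m + 1)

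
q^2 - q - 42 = (q - 7)*(q + 6)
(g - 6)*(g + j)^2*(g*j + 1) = g^4*j + 2*g^3*j^2 - 6*g^3*j + g^3 + g^2*j^3 - 12*g^2*j^2 + 2*g^2*j - 6*g^2 - 6*g*j^3 + g*j^2 - 12*g*j - 6*j^2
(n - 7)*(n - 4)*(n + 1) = n^3 - 10*n^2 + 17*n + 28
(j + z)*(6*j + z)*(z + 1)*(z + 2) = 6*j^2*z^2 + 18*j^2*z + 12*j^2 + 7*j*z^3 + 21*j*z^2 + 14*j*z + z^4 + 3*z^3 + 2*z^2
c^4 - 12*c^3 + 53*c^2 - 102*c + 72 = (c - 4)*(c - 3)^2*(c - 2)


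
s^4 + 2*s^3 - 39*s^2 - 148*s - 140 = (s - 7)*(s + 2)^2*(s + 5)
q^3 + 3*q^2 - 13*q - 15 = (q - 3)*(q + 1)*(q + 5)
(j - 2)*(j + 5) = j^2 + 3*j - 10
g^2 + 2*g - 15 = (g - 3)*(g + 5)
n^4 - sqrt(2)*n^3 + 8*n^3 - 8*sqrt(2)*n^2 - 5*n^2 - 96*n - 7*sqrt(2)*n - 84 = (n + 1)*(n + 7)*(n - 3*sqrt(2))*(n + 2*sqrt(2))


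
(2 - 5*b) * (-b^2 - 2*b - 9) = 5*b^3 + 8*b^2 + 41*b - 18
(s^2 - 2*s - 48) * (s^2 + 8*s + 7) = s^4 + 6*s^3 - 57*s^2 - 398*s - 336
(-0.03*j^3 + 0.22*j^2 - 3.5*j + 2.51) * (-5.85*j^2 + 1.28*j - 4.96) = 0.1755*j^5 - 1.3254*j^4 + 20.9054*j^3 - 20.2547*j^2 + 20.5728*j - 12.4496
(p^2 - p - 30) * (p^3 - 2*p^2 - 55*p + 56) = p^5 - 3*p^4 - 83*p^3 + 171*p^2 + 1594*p - 1680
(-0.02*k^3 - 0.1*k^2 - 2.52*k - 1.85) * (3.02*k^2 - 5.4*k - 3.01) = -0.0604*k^5 - 0.194*k^4 - 7.0102*k^3 + 8.322*k^2 + 17.5752*k + 5.5685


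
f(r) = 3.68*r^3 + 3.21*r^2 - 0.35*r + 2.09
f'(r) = 11.04*r^2 + 6.42*r - 0.35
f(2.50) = 78.78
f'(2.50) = 84.70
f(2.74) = 100.93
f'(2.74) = 100.12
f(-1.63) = -4.75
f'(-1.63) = 18.52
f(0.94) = 7.65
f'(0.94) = 15.44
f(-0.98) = 2.05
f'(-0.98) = 3.96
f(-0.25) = 2.32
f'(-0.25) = -1.26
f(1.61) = 25.20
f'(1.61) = 38.60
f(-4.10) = -196.14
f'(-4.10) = 158.91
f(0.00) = 2.09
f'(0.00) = -0.35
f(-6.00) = -675.13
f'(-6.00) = 358.57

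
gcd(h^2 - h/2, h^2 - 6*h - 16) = 1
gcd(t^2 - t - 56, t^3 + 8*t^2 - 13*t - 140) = t + 7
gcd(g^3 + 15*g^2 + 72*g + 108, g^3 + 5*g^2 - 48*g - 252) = g^2 + 12*g + 36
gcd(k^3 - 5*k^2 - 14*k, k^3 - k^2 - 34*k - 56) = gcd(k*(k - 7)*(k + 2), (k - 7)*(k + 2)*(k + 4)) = k^2 - 5*k - 14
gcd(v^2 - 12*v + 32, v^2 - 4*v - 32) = v - 8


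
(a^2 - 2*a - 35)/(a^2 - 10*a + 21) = (a + 5)/(a - 3)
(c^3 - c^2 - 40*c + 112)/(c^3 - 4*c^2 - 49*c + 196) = (c - 4)/(c - 7)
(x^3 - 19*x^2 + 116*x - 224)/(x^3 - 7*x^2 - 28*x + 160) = (x - 7)/(x + 5)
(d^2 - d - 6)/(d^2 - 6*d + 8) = (d^2 - d - 6)/(d^2 - 6*d + 8)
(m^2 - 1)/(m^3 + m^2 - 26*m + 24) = (m + 1)/(m^2 + 2*m - 24)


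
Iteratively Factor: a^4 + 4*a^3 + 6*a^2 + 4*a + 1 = (a + 1)*(a^3 + 3*a^2 + 3*a + 1) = (a + 1)^2*(a^2 + 2*a + 1) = (a + 1)^3*(a + 1)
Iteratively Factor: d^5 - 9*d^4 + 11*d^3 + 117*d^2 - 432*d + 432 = (d - 3)*(d^4 - 6*d^3 - 7*d^2 + 96*d - 144) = (d - 3)*(d + 4)*(d^3 - 10*d^2 + 33*d - 36) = (d - 4)*(d - 3)*(d + 4)*(d^2 - 6*d + 9) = (d - 4)*(d - 3)^2*(d + 4)*(d - 3)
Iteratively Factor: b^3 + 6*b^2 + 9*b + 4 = (b + 4)*(b^2 + 2*b + 1) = (b + 1)*(b + 4)*(b + 1)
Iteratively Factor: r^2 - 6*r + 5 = (r - 5)*(r - 1)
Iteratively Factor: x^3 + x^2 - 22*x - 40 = (x + 4)*(x^2 - 3*x - 10) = (x - 5)*(x + 4)*(x + 2)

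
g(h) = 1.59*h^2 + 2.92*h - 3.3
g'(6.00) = 22.00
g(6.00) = 71.46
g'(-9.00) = -25.70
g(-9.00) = 99.21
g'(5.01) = 18.85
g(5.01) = 51.24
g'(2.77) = 11.73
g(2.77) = 16.99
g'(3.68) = 14.62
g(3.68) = 28.98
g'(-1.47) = -1.75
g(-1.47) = -4.16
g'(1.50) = 7.69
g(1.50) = 4.66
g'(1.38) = 7.31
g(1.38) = 3.76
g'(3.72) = 14.75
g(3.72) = 29.57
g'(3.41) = 13.76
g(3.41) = 25.15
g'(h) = 3.18*h + 2.92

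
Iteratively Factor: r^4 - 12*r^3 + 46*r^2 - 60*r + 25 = (r - 5)*(r^3 - 7*r^2 + 11*r - 5) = (r - 5)^2*(r^2 - 2*r + 1) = (r - 5)^2*(r - 1)*(r - 1)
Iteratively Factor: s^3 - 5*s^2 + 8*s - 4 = (s - 2)*(s^2 - 3*s + 2) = (s - 2)*(s - 1)*(s - 2)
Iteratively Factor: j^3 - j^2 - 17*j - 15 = (j + 3)*(j^2 - 4*j - 5) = (j - 5)*(j + 3)*(j + 1)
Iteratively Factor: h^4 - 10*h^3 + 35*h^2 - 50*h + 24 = (h - 2)*(h^3 - 8*h^2 + 19*h - 12) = (h - 3)*(h - 2)*(h^2 - 5*h + 4) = (h - 4)*(h - 3)*(h - 2)*(h - 1)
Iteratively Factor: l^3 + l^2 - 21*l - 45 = (l + 3)*(l^2 - 2*l - 15) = (l - 5)*(l + 3)*(l + 3)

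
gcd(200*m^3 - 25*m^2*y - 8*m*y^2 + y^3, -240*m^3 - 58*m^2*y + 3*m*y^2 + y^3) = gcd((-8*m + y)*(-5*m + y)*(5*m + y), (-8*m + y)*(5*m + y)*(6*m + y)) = -40*m^2 - 3*m*y + y^2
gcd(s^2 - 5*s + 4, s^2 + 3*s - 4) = s - 1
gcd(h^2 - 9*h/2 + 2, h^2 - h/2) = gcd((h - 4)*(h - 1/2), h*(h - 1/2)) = h - 1/2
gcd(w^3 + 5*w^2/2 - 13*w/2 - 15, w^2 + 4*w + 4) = w + 2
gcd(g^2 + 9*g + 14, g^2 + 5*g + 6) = g + 2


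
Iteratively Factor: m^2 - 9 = (m + 3)*(m - 3)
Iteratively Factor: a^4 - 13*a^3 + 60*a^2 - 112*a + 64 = (a - 1)*(a^3 - 12*a^2 + 48*a - 64) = (a - 4)*(a - 1)*(a^2 - 8*a + 16) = (a - 4)^2*(a - 1)*(a - 4)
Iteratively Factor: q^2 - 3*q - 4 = (q + 1)*(q - 4)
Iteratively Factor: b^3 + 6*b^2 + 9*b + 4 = (b + 1)*(b^2 + 5*b + 4) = (b + 1)^2*(b + 4)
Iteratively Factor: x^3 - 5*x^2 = (x - 5)*(x^2) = x*(x - 5)*(x)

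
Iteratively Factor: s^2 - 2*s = (s - 2)*(s)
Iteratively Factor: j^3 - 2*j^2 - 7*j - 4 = (j + 1)*(j^2 - 3*j - 4) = (j + 1)^2*(j - 4)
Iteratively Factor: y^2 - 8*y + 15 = (y - 3)*(y - 5)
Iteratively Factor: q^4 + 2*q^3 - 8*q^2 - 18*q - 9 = (q + 1)*(q^3 + q^2 - 9*q - 9) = (q + 1)*(q + 3)*(q^2 - 2*q - 3) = (q - 3)*(q + 1)*(q + 3)*(q + 1)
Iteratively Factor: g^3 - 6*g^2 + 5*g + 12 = (g - 3)*(g^2 - 3*g - 4) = (g - 3)*(g + 1)*(g - 4)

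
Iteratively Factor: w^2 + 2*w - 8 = (w - 2)*(w + 4)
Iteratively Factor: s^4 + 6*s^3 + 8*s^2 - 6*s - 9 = (s + 3)*(s^3 + 3*s^2 - s - 3) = (s - 1)*(s + 3)*(s^2 + 4*s + 3) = (s - 1)*(s + 3)^2*(s + 1)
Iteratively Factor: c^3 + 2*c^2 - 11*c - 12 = (c + 4)*(c^2 - 2*c - 3) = (c + 1)*(c + 4)*(c - 3)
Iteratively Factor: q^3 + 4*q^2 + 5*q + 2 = (q + 1)*(q^2 + 3*q + 2) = (q + 1)^2*(q + 2)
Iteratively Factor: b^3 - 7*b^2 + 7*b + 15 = (b - 5)*(b^2 - 2*b - 3) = (b - 5)*(b - 3)*(b + 1)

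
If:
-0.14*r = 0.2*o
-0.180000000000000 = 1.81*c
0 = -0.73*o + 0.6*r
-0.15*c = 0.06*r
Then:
No Solution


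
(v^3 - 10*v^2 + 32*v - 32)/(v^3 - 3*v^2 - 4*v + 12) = (v^2 - 8*v + 16)/(v^2 - v - 6)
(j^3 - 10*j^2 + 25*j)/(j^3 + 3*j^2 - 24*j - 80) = j*(j - 5)/(j^2 + 8*j + 16)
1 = 1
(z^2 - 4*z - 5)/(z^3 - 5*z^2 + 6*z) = (z^2 - 4*z - 5)/(z*(z^2 - 5*z + 6))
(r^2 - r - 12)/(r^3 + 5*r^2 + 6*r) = (r - 4)/(r*(r + 2))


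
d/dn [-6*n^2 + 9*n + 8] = 9 - 12*n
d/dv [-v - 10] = -1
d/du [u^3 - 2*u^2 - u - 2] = 3*u^2 - 4*u - 1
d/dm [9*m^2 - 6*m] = 18*m - 6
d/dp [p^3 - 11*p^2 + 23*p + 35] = 3*p^2 - 22*p + 23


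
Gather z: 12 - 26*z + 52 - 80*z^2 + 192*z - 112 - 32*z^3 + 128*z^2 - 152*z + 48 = -32*z^3 + 48*z^2 + 14*z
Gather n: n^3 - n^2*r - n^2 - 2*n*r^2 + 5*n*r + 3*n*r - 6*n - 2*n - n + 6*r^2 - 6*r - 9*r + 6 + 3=n^3 + n^2*(-r - 1) + n*(-2*r^2 + 8*r - 9) + 6*r^2 - 15*r + 9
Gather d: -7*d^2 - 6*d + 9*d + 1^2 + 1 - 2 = -7*d^2 + 3*d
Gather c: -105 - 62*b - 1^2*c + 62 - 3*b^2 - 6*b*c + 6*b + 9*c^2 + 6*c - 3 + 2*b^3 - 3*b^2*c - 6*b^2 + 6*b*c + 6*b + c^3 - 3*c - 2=2*b^3 - 9*b^2 - 50*b + c^3 + 9*c^2 + c*(2 - 3*b^2) - 48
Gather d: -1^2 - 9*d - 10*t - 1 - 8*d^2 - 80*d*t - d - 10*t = -8*d^2 + d*(-80*t - 10) - 20*t - 2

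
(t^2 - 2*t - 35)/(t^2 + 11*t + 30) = (t - 7)/(t + 6)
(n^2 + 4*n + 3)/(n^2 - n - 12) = (n + 1)/(n - 4)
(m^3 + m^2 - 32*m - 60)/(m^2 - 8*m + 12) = (m^2 + 7*m + 10)/(m - 2)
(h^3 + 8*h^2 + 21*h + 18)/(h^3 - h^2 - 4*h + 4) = (h^2 + 6*h + 9)/(h^2 - 3*h + 2)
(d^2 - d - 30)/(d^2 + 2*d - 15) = (d - 6)/(d - 3)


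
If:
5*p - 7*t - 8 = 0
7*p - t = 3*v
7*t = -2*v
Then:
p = 152/193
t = -112/193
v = 392/193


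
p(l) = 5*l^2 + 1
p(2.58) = 34.28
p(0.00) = 1.00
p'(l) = 10*l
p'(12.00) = 120.00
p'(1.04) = 10.40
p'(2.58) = 25.80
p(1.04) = 6.41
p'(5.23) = 52.30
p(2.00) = 21.00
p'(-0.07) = -0.70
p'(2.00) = 20.00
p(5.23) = 137.76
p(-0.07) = 1.02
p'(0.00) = 0.00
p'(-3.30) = -33.00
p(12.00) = 721.00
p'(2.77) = 27.70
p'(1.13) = 11.30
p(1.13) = 7.38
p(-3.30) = 55.45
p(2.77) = 39.36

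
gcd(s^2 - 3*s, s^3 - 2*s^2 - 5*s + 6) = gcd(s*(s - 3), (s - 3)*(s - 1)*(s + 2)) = s - 3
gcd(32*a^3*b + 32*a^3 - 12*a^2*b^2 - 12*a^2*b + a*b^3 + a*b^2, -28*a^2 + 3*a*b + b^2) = 4*a - b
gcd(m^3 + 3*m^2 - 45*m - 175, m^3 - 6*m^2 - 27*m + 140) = m^2 - 2*m - 35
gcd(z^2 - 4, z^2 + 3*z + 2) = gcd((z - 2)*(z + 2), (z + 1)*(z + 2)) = z + 2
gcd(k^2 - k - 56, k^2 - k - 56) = k^2 - k - 56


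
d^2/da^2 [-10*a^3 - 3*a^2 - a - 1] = -60*a - 6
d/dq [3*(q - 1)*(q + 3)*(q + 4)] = 9*q^2 + 36*q + 15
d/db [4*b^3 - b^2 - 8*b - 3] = 12*b^2 - 2*b - 8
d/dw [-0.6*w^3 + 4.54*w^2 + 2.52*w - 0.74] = -1.8*w^2 + 9.08*w + 2.52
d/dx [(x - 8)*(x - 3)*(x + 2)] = 3*x^2 - 18*x + 2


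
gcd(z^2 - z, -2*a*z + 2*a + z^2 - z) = z - 1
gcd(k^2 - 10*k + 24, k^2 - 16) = k - 4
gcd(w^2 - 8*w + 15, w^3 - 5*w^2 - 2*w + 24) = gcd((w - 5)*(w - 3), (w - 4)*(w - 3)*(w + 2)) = w - 3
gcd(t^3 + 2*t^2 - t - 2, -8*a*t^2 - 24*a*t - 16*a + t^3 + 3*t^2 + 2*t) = t^2 + 3*t + 2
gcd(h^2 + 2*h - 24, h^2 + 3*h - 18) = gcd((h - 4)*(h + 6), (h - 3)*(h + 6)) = h + 6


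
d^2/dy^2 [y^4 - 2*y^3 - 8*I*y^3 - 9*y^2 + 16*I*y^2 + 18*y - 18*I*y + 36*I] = 12*y^2 + y*(-12 - 48*I) - 18 + 32*I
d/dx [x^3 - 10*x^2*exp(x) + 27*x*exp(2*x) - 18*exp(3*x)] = -10*x^2*exp(x) + 3*x^2 + 54*x*exp(2*x) - 20*x*exp(x) - 54*exp(3*x) + 27*exp(2*x)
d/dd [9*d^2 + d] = 18*d + 1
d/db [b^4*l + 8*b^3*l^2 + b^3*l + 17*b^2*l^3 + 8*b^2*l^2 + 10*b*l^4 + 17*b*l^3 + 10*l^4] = l*(4*b^3 + 24*b^2*l + 3*b^2 + 34*b*l^2 + 16*b*l + 10*l^3 + 17*l^2)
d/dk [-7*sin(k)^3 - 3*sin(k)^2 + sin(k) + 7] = (-21*sin(k)^2 - 6*sin(k) + 1)*cos(k)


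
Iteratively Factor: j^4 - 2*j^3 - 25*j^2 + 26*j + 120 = (j + 2)*(j^3 - 4*j^2 - 17*j + 60) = (j - 3)*(j + 2)*(j^2 - j - 20) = (j - 5)*(j - 3)*(j + 2)*(j + 4)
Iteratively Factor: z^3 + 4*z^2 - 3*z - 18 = (z + 3)*(z^2 + z - 6) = (z + 3)^2*(z - 2)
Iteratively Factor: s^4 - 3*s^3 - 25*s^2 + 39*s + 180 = (s + 3)*(s^3 - 6*s^2 - 7*s + 60) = (s - 4)*(s + 3)*(s^2 - 2*s - 15) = (s - 4)*(s + 3)^2*(s - 5)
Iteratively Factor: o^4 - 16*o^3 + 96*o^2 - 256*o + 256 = (o - 4)*(o^3 - 12*o^2 + 48*o - 64) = (o - 4)^2*(o^2 - 8*o + 16) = (o - 4)^3*(o - 4)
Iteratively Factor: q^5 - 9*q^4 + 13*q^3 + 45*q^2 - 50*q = (q + 2)*(q^4 - 11*q^3 + 35*q^2 - 25*q) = q*(q + 2)*(q^3 - 11*q^2 + 35*q - 25) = q*(q - 1)*(q + 2)*(q^2 - 10*q + 25) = q*(q - 5)*(q - 1)*(q + 2)*(q - 5)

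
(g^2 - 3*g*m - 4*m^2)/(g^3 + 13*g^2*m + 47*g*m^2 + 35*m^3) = (g - 4*m)/(g^2 + 12*g*m + 35*m^2)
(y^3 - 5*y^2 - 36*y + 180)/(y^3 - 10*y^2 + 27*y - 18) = (y^2 + y - 30)/(y^2 - 4*y + 3)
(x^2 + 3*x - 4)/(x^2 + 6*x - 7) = (x + 4)/(x + 7)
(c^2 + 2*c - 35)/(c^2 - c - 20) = (c + 7)/(c + 4)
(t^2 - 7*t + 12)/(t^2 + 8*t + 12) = (t^2 - 7*t + 12)/(t^2 + 8*t + 12)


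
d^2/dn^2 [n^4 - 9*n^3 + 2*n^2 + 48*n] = 12*n^2 - 54*n + 4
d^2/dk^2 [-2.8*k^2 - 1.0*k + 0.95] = -5.60000000000000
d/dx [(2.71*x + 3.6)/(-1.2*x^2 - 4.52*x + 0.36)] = (3.252*x^2 + 8.64*x + 17.2476)/(1.44*x^4 + 10.848*x^3 + 19.5664*x^2 - 3.2544*x + 0.1296)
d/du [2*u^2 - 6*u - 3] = 4*u - 6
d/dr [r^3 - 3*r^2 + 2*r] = 3*r^2 - 6*r + 2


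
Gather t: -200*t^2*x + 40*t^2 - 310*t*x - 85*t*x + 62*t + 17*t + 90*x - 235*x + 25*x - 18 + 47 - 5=t^2*(40 - 200*x) + t*(79 - 395*x) - 120*x + 24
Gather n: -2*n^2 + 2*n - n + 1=-2*n^2 + n + 1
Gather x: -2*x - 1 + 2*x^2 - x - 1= 2*x^2 - 3*x - 2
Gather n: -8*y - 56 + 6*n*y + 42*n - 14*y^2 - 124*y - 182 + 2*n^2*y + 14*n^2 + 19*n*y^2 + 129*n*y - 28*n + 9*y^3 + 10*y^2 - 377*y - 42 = n^2*(2*y + 14) + n*(19*y^2 + 135*y + 14) + 9*y^3 - 4*y^2 - 509*y - 280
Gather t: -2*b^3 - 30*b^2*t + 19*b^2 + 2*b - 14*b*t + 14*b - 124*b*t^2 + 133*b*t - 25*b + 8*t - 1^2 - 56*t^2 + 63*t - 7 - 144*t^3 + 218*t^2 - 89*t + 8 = -2*b^3 + 19*b^2 - 9*b - 144*t^3 + t^2*(162 - 124*b) + t*(-30*b^2 + 119*b - 18)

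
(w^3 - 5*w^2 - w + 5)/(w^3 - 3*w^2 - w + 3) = (w - 5)/(w - 3)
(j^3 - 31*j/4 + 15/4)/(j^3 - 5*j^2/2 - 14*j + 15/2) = (j - 5/2)/(j - 5)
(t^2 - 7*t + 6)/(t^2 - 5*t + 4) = (t - 6)/(t - 4)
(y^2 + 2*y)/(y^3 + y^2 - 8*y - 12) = y/(y^2 - y - 6)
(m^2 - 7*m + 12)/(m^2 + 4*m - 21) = (m - 4)/(m + 7)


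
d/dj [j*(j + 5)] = 2*j + 5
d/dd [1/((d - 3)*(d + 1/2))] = 2*(5 - 4*d)/(4*d^4 - 20*d^3 + 13*d^2 + 30*d + 9)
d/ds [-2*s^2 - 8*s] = -4*s - 8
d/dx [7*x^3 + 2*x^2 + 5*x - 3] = 21*x^2 + 4*x + 5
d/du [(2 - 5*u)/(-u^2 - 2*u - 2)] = (-5*u^2 + 4*u + 14)/(u^4 + 4*u^3 + 8*u^2 + 8*u + 4)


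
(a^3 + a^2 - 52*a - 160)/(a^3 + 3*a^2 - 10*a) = (a^2 - 4*a - 32)/(a*(a - 2))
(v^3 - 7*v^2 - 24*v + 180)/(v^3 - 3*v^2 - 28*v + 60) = (v - 6)/(v - 2)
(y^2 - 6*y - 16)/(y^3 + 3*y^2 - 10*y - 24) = (y - 8)/(y^2 + y - 12)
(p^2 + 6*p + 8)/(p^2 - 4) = (p + 4)/(p - 2)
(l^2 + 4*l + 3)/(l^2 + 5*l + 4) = (l + 3)/(l + 4)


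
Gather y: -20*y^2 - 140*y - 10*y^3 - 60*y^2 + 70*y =-10*y^3 - 80*y^2 - 70*y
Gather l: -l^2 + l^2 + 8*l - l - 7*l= 0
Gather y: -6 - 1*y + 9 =3 - y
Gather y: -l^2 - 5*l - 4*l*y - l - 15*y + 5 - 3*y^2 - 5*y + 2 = -l^2 - 6*l - 3*y^2 + y*(-4*l - 20) + 7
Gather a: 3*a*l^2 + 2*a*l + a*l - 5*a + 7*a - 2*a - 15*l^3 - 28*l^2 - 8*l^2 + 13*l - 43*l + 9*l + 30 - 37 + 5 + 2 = a*(3*l^2 + 3*l) - 15*l^3 - 36*l^2 - 21*l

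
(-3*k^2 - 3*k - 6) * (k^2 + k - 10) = -3*k^4 - 6*k^3 + 21*k^2 + 24*k + 60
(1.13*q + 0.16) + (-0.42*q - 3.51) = 0.71*q - 3.35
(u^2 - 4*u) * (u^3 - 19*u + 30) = u^5 - 4*u^4 - 19*u^3 + 106*u^2 - 120*u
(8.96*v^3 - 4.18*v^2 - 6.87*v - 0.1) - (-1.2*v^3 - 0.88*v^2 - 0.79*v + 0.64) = 10.16*v^3 - 3.3*v^2 - 6.08*v - 0.74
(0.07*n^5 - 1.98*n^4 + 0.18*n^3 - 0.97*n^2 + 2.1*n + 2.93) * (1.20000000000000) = 0.084*n^5 - 2.376*n^4 + 0.216*n^3 - 1.164*n^2 + 2.52*n + 3.516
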